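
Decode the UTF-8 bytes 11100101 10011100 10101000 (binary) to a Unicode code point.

Leading byte 0xE5 = 11100101 matches 1110xxxx → 3-byte sequence.
Byte 1: 0xE5 = 11100101, payload 0101 (4 bits).
Byte 2: 0x9C = 10011100 (10xxxxxx ✓), payload 011100.
Byte 3: 0xA8 = 10101000 (10xxxxxx ✓), payload 101000.
Concatenate: 0101011100101000 = 0x5728 (16 bits → U+5728).

U+5728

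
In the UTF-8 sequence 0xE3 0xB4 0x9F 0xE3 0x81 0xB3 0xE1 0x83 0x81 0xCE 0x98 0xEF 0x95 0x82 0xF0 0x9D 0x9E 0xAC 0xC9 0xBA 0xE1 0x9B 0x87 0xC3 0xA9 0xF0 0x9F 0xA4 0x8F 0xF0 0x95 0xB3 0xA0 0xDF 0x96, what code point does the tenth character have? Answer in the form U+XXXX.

U+1F90F

Offset 0: leading byte 0xE3 = 11100011 → 3-byte char #1 = E3 B4 9F.
Offset 3: leading byte 0xE3 = 11100011 → 3-byte char #2 = E3 81 B3.
Offset 6: leading byte 0xE1 = 11100001 → 3-byte char #3 = E1 83 81.
Offset 9: leading byte 0xCE = 11001110 → 2-byte char #4 = CE 98.
Offset 11: leading byte 0xEF = 11101111 → 3-byte char #5 = EF 95 82.
Offset 14: leading byte 0xF0 = 11110000 → 4-byte char #6 = F0 9D 9E AC.
Offset 18: leading byte 0xC9 = 11001001 → 2-byte char #7 = C9 BA.
Offset 20: leading byte 0xE1 = 11100001 → 3-byte char #8 = E1 9B 87.
Offset 23: leading byte 0xC3 = 11000011 → 2-byte char #9 = C3 A9.
Offset 25: leading byte 0xF0 = 11110000 → 4-byte char #10 = F0 9F A4 8F.
Leading byte 0xF0 = 11110000 matches 11110xxx → 4-byte sequence.
Byte 1: 0xF0 = 11110000, payload 000 (3 bits).
Byte 2: 0x9F = 10011111 (10xxxxxx ✓), payload 011111.
Byte 3: 0xA4 = 10100100 (10xxxxxx ✓), payload 100100.
Byte 4: 0x8F = 10001111 (10xxxxxx ✓), payload 001111.
Concatenate: 000011111100100001111 = 0x1F90F (21 bits → U+1F90F).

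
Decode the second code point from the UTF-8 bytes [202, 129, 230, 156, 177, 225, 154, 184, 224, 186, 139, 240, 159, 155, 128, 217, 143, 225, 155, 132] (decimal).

U+6731

Offset 0: leading byte 0xCA = 11001010 → 2-byte char #1 = CA 81.
Offset 2: leading byte 0xE6 = 11100110 → 3-byte char #2 = E6 9C B1.
Leading byte 0xE6 = 11100110 matches 1110xxxx → 3-byte sequence.
Byte 1: 0xE6 = 11100110, payload 0110 (4 bits).
Byte 2: 0x9C = 10011100 (10xxxxxx ✓), payload 011100.
Byte 3: 0xB1 = 10110001 (10xxxxxx ✓), payload 110001.
Concatenate: 0110011100110001 = 0x6731 (16 bits → U+6731).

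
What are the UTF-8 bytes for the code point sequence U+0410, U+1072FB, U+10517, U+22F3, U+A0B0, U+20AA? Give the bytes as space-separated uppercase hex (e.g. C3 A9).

U+0410: 2-byte form → D0 90.
U+1072FB: 4-byte form → F4 87 8B BB.
U+10517: 4-byte form → F0 90 94 97.
U+22F3: 3-byte form → E2 8B B3.
U+A0B0: 3-byte form → EA 82 B0.
U+20AA: 3-byte form → E2 82 AA.
Concatenated (19 bytes): D0 90 F4 87 8B BB F0 90 94 97 E2 8B B3 EA 82 B0 E2 82 AA.

D0 90 F4 87 8B BB F0 90 94 97 E2 8B B3 EA 82 B0 E2 82 AA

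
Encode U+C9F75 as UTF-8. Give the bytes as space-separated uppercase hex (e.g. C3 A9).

U+C9F75 = 0xC9F75 = 827253 decimal. In range U+10000–U+10FFFF → 4-byte form: 11110xxx 10xxxxxx 10xxxxxx 10xxxxxx.
Binary (21 bits): 011001001111101110101.
Split 3+6+6+6: 011 | 001001 | 111101 | 110101.
Byte 1: 11110011 = 0xF3.
Byte 2: 10001001 = 0x89.
Byte 3: 10111101 = 0xBD.
Byte 4: 10110101 = 0xB5.

F3 89 BD B5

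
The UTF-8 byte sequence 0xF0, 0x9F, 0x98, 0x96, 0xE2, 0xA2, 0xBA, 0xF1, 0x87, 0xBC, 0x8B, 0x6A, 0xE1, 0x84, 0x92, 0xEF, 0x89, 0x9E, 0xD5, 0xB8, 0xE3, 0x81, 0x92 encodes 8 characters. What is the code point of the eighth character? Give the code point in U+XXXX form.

U+3052

Offset 0: leading byte 0xF0 = 11110000 → 4-byte char #1 = F0 9F 98 96.
Offset 4: leading byte 0xE2 = 11100010 → 3-byte char #2 = E2 A2 BA.
Offset 7: leading byte 0xF1 = 11110001 → 4-byte char #3 = F1 87 BC 8B.
Offset 11: leading byte 0x6A = 01101010 → 1-byte char #4 = 6A.
Offset 12: leading byte 0xE1 = 11100001 → 3-byte char #5 = E1 84 92.
Offset 15: leading byte 0xEF = 11101111 → 3-byte char #6 = EF 89 9E.
Offset 18: leading byte 0xD5 = 11010101 → 2-byte char #7 = D5 B8.
Offset 20: leading byte 0xE3 = 11100011 → 3-byte char #8 = E3 81 92.
Leading byte 0xE3 = 11100011 matches 1110xxxx → 3-byte sequence.
Byte 1: 0xE3 = 11100011, payload 0011 (4 bits).
Byte 2: 0x81 = 10000001 (10xxxxxx ✓), payload 000001.
Byte 3: 0x92 = 10010010 (10xxxxxx ✓), payload 010010.
Concatenate: 0011000001010010 = 0x3052 (16 bits → U+3052).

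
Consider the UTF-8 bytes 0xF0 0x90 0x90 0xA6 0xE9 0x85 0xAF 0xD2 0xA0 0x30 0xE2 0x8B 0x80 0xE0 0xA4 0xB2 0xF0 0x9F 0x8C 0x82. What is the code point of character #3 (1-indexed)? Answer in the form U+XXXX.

Offset 0: leading byte 0xF0 = 11110000 → 4-byte char #1 = F0 90 90 A6.
Offset 4: leading byte 0xE9 = 11101001 → 3-byte char #2 = E9 85 AF.
Offset 7: leading byte 0xD2 = 11010010 → 2-byte char #3 = D2 A0.
Leading byte 0xD2 = 11010010 matches 110xxxxx → 2-byte sequence.
Byte 1: 0xD2 = 11010010, payload 10010 (5 bits).
Byte 2: 0xA0 = 10100000 (10xxxxxx ✓), payload 100000.
Concatenate: 10010100000 = 0x4A0 (11 bits → U+04A0).

U+04A0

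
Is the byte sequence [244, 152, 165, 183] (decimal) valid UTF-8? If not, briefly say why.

invalid (encodes a value above U+10FFFF)

Leading byte 0xF4 = 11110100 → 4-byte form.
Payload = 0x118977, which exceeds U+10FFFF, the maximum Unicode code point. (Leading bytes F5–FF, or F4 followed by ≥ 0x90, are invalid.)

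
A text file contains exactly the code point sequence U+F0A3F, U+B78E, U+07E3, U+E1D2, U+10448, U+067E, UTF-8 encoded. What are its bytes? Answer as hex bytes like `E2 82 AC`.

F3 B0 A8 BF EB 9E 8E DF A3 EE 87 92 F0 90 91 88 D9 BE

U+F0A3F: 4-byte form → F3 B0 A8 BF.
U+B78E: 3-byte form → EB 9E 8E.
U+07E3: 2-byte form → DF A3.
U+E1D2: 3-byte form → EE 87 92.
U+10448: 4-byte form → F0 90 91 88.
U+067E: 2-byte form → D9 BE.
Concatenated (18 bytes): F3 B0 A8 BF EB 9E 8E DF A3 EE 87 92 F0 90 91 88 D9 BE.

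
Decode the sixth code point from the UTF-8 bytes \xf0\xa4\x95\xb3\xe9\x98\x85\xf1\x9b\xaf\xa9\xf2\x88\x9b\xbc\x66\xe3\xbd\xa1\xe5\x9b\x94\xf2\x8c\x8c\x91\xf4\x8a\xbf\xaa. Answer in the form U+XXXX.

U+3F61

Offset 0: leading byte 0xF0 = 11110000 → 4-byte char #1 = F0 A4 95 B3.
Offset 4: leading byte 0xE9 = 11101001 → 3-byte char #2 = E9 98 85.
Offset 7: leading byte 0xF1 = 11110001 → 4-byte char #3 = F1 9B AF A9.
Offset 11: leading byte 0xF2 = 11110010 → 4-byte char #4 = F2 88 9B BC.
Offset 15: leading byte 0x66 = 01100110 → 1-byte char #5 = 66.
Offset 16: leading byte 0xE3 = 11100011 → 3-byte char #6 = E3 BD A1.
Leading byte 0xE3 = 11100011 matches 1110xxxx → 3-byte sequence.
Byte 1: 0xE3 = 11100011, payload 0011 (4 bits).
Byte 2: 0xBD = 10111101 (10xxxxxx ✓), payload 111101.
Byte 3: 0xA1 = 10100001 (10xxxxxx ✓), payload 100001.
Concatenate: 0011111101100001 = 0x3F61 (16 bits → U+3F61).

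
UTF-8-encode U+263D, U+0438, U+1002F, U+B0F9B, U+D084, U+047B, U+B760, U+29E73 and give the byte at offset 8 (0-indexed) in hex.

0xAF

U+263D → 3-byte form E2 98 BD at offsets 0–2.
U+0438 → 2-byte form D0 B8 at offsets 3–4.
U+1002F → 4-byte form F0 90 80 AF at offsets 5–8.
Offset 8 falls in char 3's range; it's byte 4 of F0 90 80 AF = 0xAF.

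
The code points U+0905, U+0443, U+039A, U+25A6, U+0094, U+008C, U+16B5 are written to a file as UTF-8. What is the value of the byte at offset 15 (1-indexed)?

0xE1

1-indexed offset 15 is 0-indexed offset 14.
U+0905 → 3-byte form E0 A4 85 at offsets 0–2.
U+0443 → 2-byte form D1 83 at offsets 3–4.
U+039A → 2-byte form CE 9A at offsets 5–6.
U+25A6 → 3-byte form E2 96 A6 at offsets 7–9.
U+0094 → 2-byte form C2 94 at offsets 10–11.
U+008C → 2-byte form C2 8C at offsets 12–13.
U+16B5 → 3-byte form E1 9A B5 at offsets 14–16.
Offset 14 falls in char 7's range; it's byte 1 of E1 9A B5 = 0xE1.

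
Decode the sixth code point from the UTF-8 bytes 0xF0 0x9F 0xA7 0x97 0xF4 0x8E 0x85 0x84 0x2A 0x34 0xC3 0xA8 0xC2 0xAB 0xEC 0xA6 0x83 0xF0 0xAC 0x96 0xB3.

Offset 0: leading byte 0xF0 = 11110000 → 4-byte char #1 = F0 9F A7 97.
Offset 4: leading byte 0xF4 = 11110100 → 4-byte char #2 = F4 8E 85 84.
Offset 8: leading byte 0x2A = 00101010 → 1-byte char #3 = 2A.
Offset 9: leading byte 0x34 = 00110100 → 1-byte char #4 = 34.
Offset 10: leading byte 0xC3 = 11000011 → 2-byte char #5 = C3 A8.
Offset 12: leading byte 0xC2 = 11000010 → 2-byte char #6 = C2 AB.
Leading byte 0xC2 = 11000010 matches 110xxxxx → 2-byte sequence.
Byte 1: 0xC2 = 11000010, payload 00010 (5 bits).
Byte 2: 0xAB = 10101011 (10xxxxxx ✓), payload 101011.
Concatenate: 00010101011 = 0xAB (11 bits → U+00AB).

U+00AB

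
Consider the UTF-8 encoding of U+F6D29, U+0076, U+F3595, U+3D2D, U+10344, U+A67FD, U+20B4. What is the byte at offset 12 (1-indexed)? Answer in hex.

0xAD

1-indexed offset 12 is 0-indexed offset 11.
U+F6D29 → 4-byte form F3 B6 B4 A9 at offsets 0–3.
U+0076 → 1-byte form 76 at offsets 4–4.
U+F3595 → 4-byte form F3 B3 96 95 at offsets 5–8.
U+3D2D → 3-byte form E3 B4 AD at offsets 9–11.
Offset 11 falls in char 4's range; it's byte 3 of E3 B4 AD = 0xAD.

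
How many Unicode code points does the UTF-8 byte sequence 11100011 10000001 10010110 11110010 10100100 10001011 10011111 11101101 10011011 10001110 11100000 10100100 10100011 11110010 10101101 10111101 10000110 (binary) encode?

5

Byte at offset 0: 0xE3 = 11100011 → 3-byte char (#1). Advance 3.
Byte at offset 3: 0xF2 = 11110010 → 4-byte char (#2). Advance 4.
Byte at offset 7: 0xED = 11101101 → 3-byte char (#3). Advance 3.
Byte at offset 10: 0xE0 = 11100000 → 3-byte char (#4). Advance 3.
Byte at offset 13: 0xF2 = 11110010 → 4-byte char (#5). Advance 4.
Reached end at offset 17 after 5 code points.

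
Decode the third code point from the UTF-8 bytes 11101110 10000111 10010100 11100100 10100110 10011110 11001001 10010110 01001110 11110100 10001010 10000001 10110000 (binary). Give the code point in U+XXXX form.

Offset 0: leading byte 0xEE = 11101110 → 3-byte char #1 = EE 87 94.
Offset 3: leading byte 0xE4 = 11100100 → 3-byte char #2 = E4 A6 9E.
Offset 6: leading byte 0xC9 = 11001001 → 2-byte char #3 = C9 96.
Leading byte 0xC9 = 11001001 matches 110xxxxx → 2-byte sequence.
Byte 1: 0xC9 = 11001001, payload 01001 (5 bits).
Byte 2: 0x96 = 10010110 (10xxxxxx ✓), payload 010110.
Concatenate: 01001010110 = 0x256 (11 bits → U+0256).

U+0256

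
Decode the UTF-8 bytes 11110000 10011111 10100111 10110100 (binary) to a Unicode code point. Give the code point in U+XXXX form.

U+1F9F4

Leading byte 0xF0 = 11110000 matches 11110xxx → 4-byte sequence.
Byte 1: 0xF0 = 11110000, payload 000 (3 bits).
Byte 2: 0x9F = 10011111 (10xxxxxx ✓), payload 011111.
Byte 3: 0xA7 = 10100111 (10xxxxxx ✓), payload 100111.
Byte 4: 0xB4 = 10110100 (10xxxxxx ✓), payload 110100.
Concatenate: 000011111100111110100 = 0x1F9F4 (21 bits → U+1F9F4).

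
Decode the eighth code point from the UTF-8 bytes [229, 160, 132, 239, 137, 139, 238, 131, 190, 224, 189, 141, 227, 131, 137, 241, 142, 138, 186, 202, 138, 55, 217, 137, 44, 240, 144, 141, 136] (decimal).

Offset 0: leading byte 0xE5 = 11100101 → 3-byte char #1 = E5 A0 84.
Offset 3: leading byte 0xEF = 11101111 → 3-byte char #2 = EF 89 8B.
Offset 6: leading byte 0xEE = 11101110 → 3-byte char #3 = EE 83 BE.
Offset 9: leading byte 0xE0 = 11100000 → 3-byte char #4 = E0 BD 8D.
Offset 12: leading byte 0xE3 = 11100011 → 3-byte char #5 = E3 83 89.
Offset 15: leading byte 0xF1 = 11110001 → 4-byte char #6 = F1 8E 8A BA.
Offset 19: leading byte 0xCA = 11001010 → 2-byte char #7 = CA 8A.
Offset 21: leading byte 0x37 = 00110111 → 1-byte char #8 = 37.
Leading byte 0x37 = 00110111 matches 0xxxxxxx → 1-byte sequence.
Byte 1: 0x37 = 00110111, payload 0110111 (7 bits).
Concatenate: 0110111 = 0x37 (7 bits → U+0037).

U+0037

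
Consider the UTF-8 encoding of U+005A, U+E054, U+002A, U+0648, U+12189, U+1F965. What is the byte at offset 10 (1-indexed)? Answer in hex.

0x86

1-indexed offset 10 is 0-indexed offset 9.
U+005A → 1-byte form 5A at offsets 0–0.
U+E054 → 3-byte form EE 81 94 at offsets 1–3.
U+002A → 1-byte form 2A at offsets 4–4.
U+0648 → 2-byte form D9 88 at offsets 5–6.
U+12189 → 4-byte form F0 92 86 89 at offsets 7–10.
Offset 9 falls in char 5's range; it's byte 3 of F0 92 86 89 = 0x86.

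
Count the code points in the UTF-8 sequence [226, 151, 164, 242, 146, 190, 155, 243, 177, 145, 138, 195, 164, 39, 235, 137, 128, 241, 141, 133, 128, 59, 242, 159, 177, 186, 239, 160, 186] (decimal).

Byte at offset 0: 0xE2 = 11100010 → 3-byte char (#1). Advance 3.
Byte at offset 3: 0xF2 = 11110010 → 4-byte char (#2). Advance 4.
Byte at offset 7: 0xF3 = 11110011 → 4-byte char (#3). Advance 4.
Byte at offset 11: 0xC3 = 11000011 → 2-byte char (#4). Advance 2.
Byte at offset 13: 0x27 = 00100111 → 1-byte char (#5). Advance 1.
Byte at offset 14: 0xEB = 11101011 → 3-byte char (#6). Advance 3.
Byte at offset 17: 0xF1 = 11110001 → 4-byte char (#7). Advance 4.
Byte at offset 21: 0x3B = 00111011 → 1-byte char (#8). Advance 1.
Byte at offset 22: 0xF2 = 11110010 → 4-byte char (#9). Advance 4.
Byte at offset 26: 0xEF = 11101111 → 3-byte char (#10). Advance 3.
Reached end at offset 29 after 10 code points.

10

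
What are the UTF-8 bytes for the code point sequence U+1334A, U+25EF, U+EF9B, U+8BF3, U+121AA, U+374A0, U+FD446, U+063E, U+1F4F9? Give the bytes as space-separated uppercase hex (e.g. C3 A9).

F0 93 8D 8A E2 97 AF EE BE 9B E8 AF B3 F0 92 86 AA F0 B7 92 A0 F3 BD 91 86 D8 BE F0 9F 93 B9

U+1334A: 4-byte form → F0 93 8D 8A.
U+25EF: 3-byte form → E2 97 AF.
U+EF9B: 3-byte form → EE BE 9B.
U+8BF3: 3-byte form → E8 AF B3.
U+121AA: 4-byte form → F0 92 86 AA.
U+374A0: 4-byte form → F0 B7 92 A0.
U+FD446: 4-byte form → F3 BD 91 86.
U+063E: 2-byte form → D8 BE.
U+1F4F9: 4-byte form → F0 9F 93 B9.
Concatenated (31 bytes): F0 93 8D 8A E2 97 AF EE BE 9B E8 AF B3 F0 92 86 AA F0 B7 92 A0 F3 BD 91 86 D8 BE F0 9F 93 B9.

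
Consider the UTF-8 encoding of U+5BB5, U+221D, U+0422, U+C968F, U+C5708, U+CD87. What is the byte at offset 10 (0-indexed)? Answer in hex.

U+5BB5 → 3-byte form E5 AE B5 at offsets 0–2.
U+221D → 3-byte form E2 88 9D at offsets 3–5.
U+0422 → 2-byte form D0 A2 at offsets 6–7.
U+C968F → 4-byte form F3 89 9A 8F at offsets 8–11.
Offset 10 falls in char 4's range; it's byte 3 of F3 89 9A 8F = 0x9A.

0x9A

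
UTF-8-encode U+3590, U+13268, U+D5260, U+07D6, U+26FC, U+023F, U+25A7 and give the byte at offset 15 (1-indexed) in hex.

0x9B

1-indexed offset 15 is 0-indexed offset 14.
U+3590 → 3-byte form E3 96 90 at offsets 0–2.
U+13268 → 4-byte form F0 93 89 A8 at offsets 3–6.
U+D5260 → 4-byte form F3 95 89 A0 at offsets 7–10.
U+07D6 → 2-byte form DF 96 at offsets 11–12.
U+26FC → 3-byte form E2 9B BC at offsets 13–15.
Offset 14 falls in char 5's range; it's byte 2 of E2 9B BC = 0x9B.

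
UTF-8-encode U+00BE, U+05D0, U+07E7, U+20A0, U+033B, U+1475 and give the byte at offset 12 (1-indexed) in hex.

1-indexed offset 12 is 0-indexed offset 11.
U+00BE → 2-byte form C2 BE at offsets 0–1.
U+05D0 → 2-byte form D7 90 at offsets 2–3.
U+07E7 → 2-byte form DF A7 at offsets 4–5.
U+20A0 → 3-byte form E2 82 A0 at offsets 6–8.
U+033B → 2-byte form CC BB at offsets 9–10.
U+1475 → 3-byte form E1 91 B5 at offsets 11–13.
Offset 11 falls in char 6's range; it's byte 1 of E1 91 B5 = 0xE1.

0xE1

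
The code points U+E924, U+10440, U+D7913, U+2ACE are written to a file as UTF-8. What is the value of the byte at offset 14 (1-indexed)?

1-indexed offset 14 is 0-indexed offset 13.
U+E924 → 3-byte form EE A4 A4 at offsets 0–2.
U+10440 → 4-byte form F0 90 91 80 at offsets 3–6.
U+D7913 → 4-byte form F3 97 A4 93 at offsets 7–10.
U+2ACE → 3-byte form E2 AB 8E at offsets 11–13.
Offset 13 falls in char 4's range; it's byte 3 of E2 AB 8E = 0x8E.

0x8E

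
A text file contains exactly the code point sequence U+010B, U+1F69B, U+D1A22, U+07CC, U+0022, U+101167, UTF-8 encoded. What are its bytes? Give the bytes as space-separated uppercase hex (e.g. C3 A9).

U+010B: 2-byte form → C4 8B.
U+1F69B: 4-byte form → F0 9F 9A 9B.
U+D1A22: 4-byte form → F3 91 A8 A2.
U+07CC: 2-byte form → DF 8C.
U+0022: 1-byte form → 22.
U+101167: 4-byte form → F4 81 85 A7.
Concatenated (17 bytes): C4 8B F0 9F 9A 9B F3 91 A8 A2 DF 8C 22 F4 81 85 A7.

C4 8B F0 9F 9A 9B F3 91 A8 A2 DF 8C 22 F4 81 85 A7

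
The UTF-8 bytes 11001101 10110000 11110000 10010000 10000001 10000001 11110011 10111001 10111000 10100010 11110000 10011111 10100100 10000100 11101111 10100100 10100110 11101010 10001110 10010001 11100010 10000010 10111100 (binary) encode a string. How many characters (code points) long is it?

Byte at offset 0: 0xCD = 11001101 → 2-byte char (#1). Advance 2.
Byte at offset 2: 0xF0 = 11110000 → 4-byte char (#2). Advance 4.
Byte at offset 6: 0xF3 = 11110011 → 4-byte char (#3). Advance 4.
Byte at offset 10: 0xF0 = 11110000 → 4-byte char (#4). Advance 4.
Byte at offset 14: 0xEF = 11101111 → 3-byte char (#5). Advance 3.
Byte at offset 17: 0xEA = 11101010 → 3-byte char (#6). Advance 3.
Byte at offset 20: 0xE2 = 11100010 → 3-byte char (#7). Advance 3.
Reached end at offset 23 after 7 code points.

7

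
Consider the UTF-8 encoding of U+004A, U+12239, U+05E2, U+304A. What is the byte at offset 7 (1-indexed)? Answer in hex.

0xA2

1-indexed offset 7 is 0-indexed offset 6.
U+004A → 1-byte form 4A at offsets 0–0.
U+12239 → 4-byte form F0 92 88 B9 at offsets 1–4.
U+05E2 → 2-byte form D7 A2 at offsets 5–6.
Offset 6 falls in char 3's range; it's byte 2 of D7 A2 = 0xA2.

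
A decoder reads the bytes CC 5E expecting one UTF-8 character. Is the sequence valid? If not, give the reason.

invalid (non-continuation byte where continuation expected)

Leading byte 0xCC = 11001100 → 2-byte form.
Byte 2 is 0x5E = 01011110, which is not 10xxxxxx — expected a continuation byte.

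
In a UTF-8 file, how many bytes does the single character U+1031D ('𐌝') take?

4

U+1031D = 0x1031D. UTF-8 uses 1 byte below 0x80, 2 below 0x800, 3 below 0x10000, 4 up to 0x10FFFF. 0x1031D is in U+10000–U+10FFFF → 4 bytes.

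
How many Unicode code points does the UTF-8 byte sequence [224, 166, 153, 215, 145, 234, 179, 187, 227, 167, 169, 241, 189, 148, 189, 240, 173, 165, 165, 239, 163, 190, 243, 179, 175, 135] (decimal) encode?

Byte at offset 0: 0xE0 = 11100000 → 3-byte char (#1). Advance 3.
Byte at offset 3: 0xD7 = 11010111 → 2-byte char (#2). Advance 2.
Byte at offset 5: 0xEA = 11101010 → 3-byte char (#3). Advance 3.
Byte at offset 8: 0xE3 = 11100011 → 3-byte char (#4). Advance 3.
Byte at offset 11: 0xF1 = 11110001 → 4-byte char (#5). Advance 4.
Byte at offset 15: 0xF0 = 11110000 → 4-byte char (#6). Advance 4.
Byte at offset 19: 0xEF = 11101111 → 3-byte char (#7). Advance 3.
Byte at offset 22: 0xF3 = 11110011 → 4-byte char (#8). Advance 4.
Reached end at offset 26 after 8 code points.

8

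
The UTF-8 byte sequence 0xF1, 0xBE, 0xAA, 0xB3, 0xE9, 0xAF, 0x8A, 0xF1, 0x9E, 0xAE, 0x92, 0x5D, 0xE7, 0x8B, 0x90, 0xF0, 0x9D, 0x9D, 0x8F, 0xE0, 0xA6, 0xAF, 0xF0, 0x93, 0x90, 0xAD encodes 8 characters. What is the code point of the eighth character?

U+1342D

Offset 0: leading byte 0xF1 = 11110001 → 4-byte char #1 = F1 BE AA B3.
Offset 4: leading byte 0xE9 = 11101001 → 3-byte char #2 = E9 AF 8A.
Offset 7: leading byte 0xF1 = 11110001 → 4-byte char #3 = F1 9E AE 92.
Offset 11: leading byte 0x5D = 01011101 → 1-byte char #4 = 5D.
Offset 12: leading byte 0xE7 = 11100111 → 3-byte char #5 = E7 8B 90.
Offset 15: leading byte 0xF0 = 11110000 → 4-byte char #6 = F0 9D 9D 8F.
Offset 19: leading byte 0xE0 = 11100000 → 3-byte char #7 = E0 A6 AF.
Offset 22: leading byte 0xF0 = 11110000 → 4-byte char #8 = F0 93 90 AD.
Leading byte 0xF0 = 11110000 matches 11110xxx → 4-byte sequence.
Byte 1: 0xF0 = 11110000, payload 000 (3 bits).
Byte 2: 0x93 = 10010011 (10xxxxxx ✓), payload 010011.
Byte 3: 0x90 = 10010000 (10xxxxxx ✓), payload 010000.
Byte 4: 0xAD = 10101101 (10xxxxxx ✓), payload 101101.
Concatenate: 000010011010000101101 = 0x1342D (21 bits → U+1342D).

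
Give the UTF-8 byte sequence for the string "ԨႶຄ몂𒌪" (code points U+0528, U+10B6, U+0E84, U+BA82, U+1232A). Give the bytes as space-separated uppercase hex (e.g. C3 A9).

D4 A8 E1 82 B6 E0 BA 84 EB AA 82 F0 92 8C AA

U+0528: 2-byte form → D4 A8.
U+10B6: 3-byte form → E1 82 B6.
U+0E84: 3-byte form → E0 BA 84.
U+BA82: 3-byte form → EB AA 82.
U+1232A: 4-byte form → F0 92 8C AA.
Concatenated (15 bytes): D4 A8 E1 82 B6 E0 BA 84 EB AA 82 F0 92 8C AA.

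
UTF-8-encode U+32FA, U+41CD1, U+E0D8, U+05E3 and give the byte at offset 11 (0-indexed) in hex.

0xA3

U+32FA → 3-byte form E3 8B BA at offsets 0–2.
U+41CD1 → 4-byte form F1 81 B3 91 at offsets 3–6.
U+E0D8 → 3-byte form EE 83 98 at offsets 7–9.
U+05E3 → 2-byte form D7 A3 at offsets 10–11.
Offset 11 falls in char 4's range; it's byte 2 of D7 A3 = 0xA3.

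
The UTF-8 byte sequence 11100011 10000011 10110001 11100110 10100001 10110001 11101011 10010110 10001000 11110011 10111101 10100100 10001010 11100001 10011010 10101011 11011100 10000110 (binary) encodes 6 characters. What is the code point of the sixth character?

Offset 0: leading byte 0xE3 = 11100011 → 3-byte char #1 = E3 83 B1.
Offset 3: leading byte 0xE6 = 11100110 → 3-byte char #2 = E6 A1 B1.
Offset 6: leading byte 0xEB = 11101011 → 3-byte char #3 = EB 96 88.
Offset 9: leading byte 0xF3 = 11110011 → 4-byte char #4 = F3 BD A4 8A.
Offset 13: leading byte 0xE1 = 11100001 → 3-byte char #5 = E1 9A AB.
Offset 16: leading byte 0xDC = 11011100 → 2-byte char #6 = DC 86.
Leading byte 0xDC = 11011100 matches 110xxxxx → 2-byte sequence.
Byte 1: 0xDC = 11011100, payload 11100 (5 bits).
Byte 2: 0x86 = 10000110 (10xxxxxx ✓), payload 000110.
Concatenate: 11100000110 = 0x706 (11 bits → U+0706).

U+0706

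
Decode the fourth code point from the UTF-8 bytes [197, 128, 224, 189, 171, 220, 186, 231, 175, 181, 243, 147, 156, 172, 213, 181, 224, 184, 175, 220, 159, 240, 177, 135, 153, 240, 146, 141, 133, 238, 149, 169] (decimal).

U+7BF5

Offset 0: leading byte 0xC5 = 11000101 → 2-byte char #1 = C5 80.
Offset 2: leading byte 0xE0 = 11100000 → 3-byte char #2 = E0 BD AB.
Offset 5: leading byte 0xDC = 11011100 → 2-byte char #3 = DC BA.
Offset 7: leading byte 0xE7 = 11100111 → 3-byte char #4 = E7 AF B5.
Leading byte 0xE7 = 11100111 matches 1110xxxx → 3-byte sequence.
Byte 1: 0xE7 = 11100111, payload 0111 (4 bits).
Byte 2: 0xAF = 10101111 (10xxxxxx ✓), payload 101111.
Byte 3: 0xB5 = 10110101 (10xxxxxx ✓), payload 110101.
Concatenate: 0111101111110101 = 0x7BF5 (16 bits → U+7BF5).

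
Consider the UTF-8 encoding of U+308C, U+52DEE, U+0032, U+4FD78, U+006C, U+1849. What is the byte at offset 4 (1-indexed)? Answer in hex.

0xF1

1-indexed offset 4 is 0-indexed offset 3.
U+308C → 3-byte form E3 82 8C at offsets 0–2.
U+52DEE → 4-byte form F1 92 B7 AE at offsets 3–6.
Offset 3 falls in char 2's range; it's byte 1 of F1 92 B7 AE = 0xF1.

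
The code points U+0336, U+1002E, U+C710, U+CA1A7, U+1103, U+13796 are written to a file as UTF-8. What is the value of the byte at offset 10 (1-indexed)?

0xF3

1-indexed offset 10 is 0-indexed offset 9.
U+0336 → 2-byte form CC B6 at offsets 0–1.
U+1002E → 4-byte form F0 90 80 AE at offsets 2–5.
U+C710 → 3-byte form EC 9C 90 at offsets 6–8.
U+CA1A7 → 4-byte form F3 8A 86 A7 at offsets 9–12.
Offset 9 falls in char 4's range; it's byte 1 of F3 8A 86 A7 = 0xF3.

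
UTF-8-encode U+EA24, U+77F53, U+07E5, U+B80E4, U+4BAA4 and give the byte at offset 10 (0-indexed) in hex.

0xB8

U+EA24 → 3-byte form EE A8 A4 at offsets 0–2.
U+77F53 → 4-byte form F1 B7 BD 93 at offsets 3–6.
U+07E5 → 2-byte form DF A5 at offsets 7–8.
U+B80E4 → 4-byte form F2 B8 83 A4 at offsets 9–12.
Offset 10 falls in char 4's range; it's byte 2 of F2 B8 83 A4 = 0xB8.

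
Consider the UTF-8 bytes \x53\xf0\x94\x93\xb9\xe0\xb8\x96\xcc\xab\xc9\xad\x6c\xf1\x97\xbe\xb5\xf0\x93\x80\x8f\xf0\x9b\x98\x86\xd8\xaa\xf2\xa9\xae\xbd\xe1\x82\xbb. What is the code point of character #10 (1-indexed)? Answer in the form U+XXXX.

U+062A

Offset 0: leading byte 0x53 = 01010011 → 1-byte char #1 = 53.
Offset 1: leading byte 0xF0 = 11110000 → 4-byte char #2 = F0 94 93 B9.
Offset 5: leading byte 0xE0 = 11100000 → 3-byte char #3 = E0 B8 96.
Offset 8: leading byte 0xCC = 11001100 → 2-byte char #4 = CC AB.
Offset 10: leading byte 0xC9 = 11001001 → 2-byte char #5 = C9 AD.
Offset 12: leading byte 0x6C = 01101100 → 1-byte char #6 = 6C.
Offset 13: leading byte 0xF1 = 11110001 → 4-byte char #7 = F1 97 BE B5.
Offset 17: leading byte 0xF0 = 11110000 → 4-byte char #8 = F0 93 80 8F.
Offset 21: leading byte 0xF0 = 11110000 → 4-byte char #9 = F0 9B 98 86.
Offset 25: leading byte 0xD8 = 11011000 → 2-byte char #10 = D8 AA.
Leading byte 0xD8 = 11011000 matches 110xxxxx → 2-byte sequence.
Byte 1: 0xD8 = 11011000, payload 11000 (5 bits).
Byte 2: 0xAA = 10101010 (10xxxxxx ✓), payload 101010.
Concatenate: 11000101010 = 0x62A (11 bits → U+062A).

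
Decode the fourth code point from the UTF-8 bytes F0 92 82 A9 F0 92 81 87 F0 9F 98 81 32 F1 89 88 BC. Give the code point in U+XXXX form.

U+0032

Offset 0: leading byte 0xF0 = 11110000 → 4-byte char #1 = F0 92 82 A9.
Offset 4: leading byte 0xF0 = 11110000 → 4-byte char #2 = F0 92 81 87.
Offset 8: leading byte 0xF0 = 11110000 → 4-byte char #3 = F0 9F 98 81.
Offset 12: leading byte 0x32 = 00110010 → 1-byte char #4 = 32.
Leading byte 0x32 = 00110010 matches 0xxxxxxx → 1-byte sequence.
Byte 1: 0x32 = 00110010, payload 0110010 (7 bits).
Concatenate: 0110010 = 0x32 (7 bits → U+0032).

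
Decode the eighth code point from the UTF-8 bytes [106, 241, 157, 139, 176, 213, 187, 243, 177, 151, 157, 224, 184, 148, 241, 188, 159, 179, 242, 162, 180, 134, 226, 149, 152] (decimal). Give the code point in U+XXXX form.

Offset 0: leading byte 0x6A = 01101010 → 1-byte char #1 = 6A.
Offset 1: leading byte 0xF1 = 11110001 → 4-byte char #2 = F1 9D 8B B0.
Offset 5: leading byte 0xD5 = 11010101 → 2-byte char #3 = D5 BB.
Offset 7: leading byte 0xF3 = 11110011 → 4-byte char #4 = F3 B1 97 9D.
Offset 11: leading byte 0xE0 = 11100000 → 3-byte char #5 = E0 B8 94.
Offset 14: leading byte 0xF1 = 11110001 → 4-byte char #6 = F1 BC 9F B3.
Offset 18: leading byte 0xF2 = 11110010 → 4-byte char #7 = F2 A2 B4 86.
Offset 22: leading byte 0xE2 = 11100010 → 3-byte char #8 = E2 95 98.
Leading byte 0xE2 = 11100010 matches 1110xxxx → 3-byte sequence.
Byte 1: 0xE2 = 11100010, payload 0010 (4 bits).
Byte 2: 0x95 = 10010101 (10xxxxxx ✓), payload 010101.
Byte 3: 0x98 = 10011000 (10xxxxxx ✓), payload 011000.
Concatenate: 0010010101011000 = 0x2558 (16 bits → U+2558).

U+2558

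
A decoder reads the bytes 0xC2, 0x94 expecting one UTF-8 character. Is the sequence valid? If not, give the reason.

valid

Leading byte 0xC2 = 11000010 → 2-byte form.
Continuation bytes 0x94=10010100 all match 10xxxxxx.
Decoded value 0x94 is ≥ 0x80 (shortest form) and not a surrogate.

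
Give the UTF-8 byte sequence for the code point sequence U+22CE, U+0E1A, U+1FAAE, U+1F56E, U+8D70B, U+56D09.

E2 8B 8E E0 B8 9A F0 9F AA AE F0 9F 95 AE F2 8D 9C 8B F1 96 B4 89

U+22CE: 3-byte form → E2 8B 8E.
U+0E1A: 3-byte form → E0 B8 9A.
U+1FAAE: 4-byte form → F0 9F AA AE.
U+1F56E: 4-byte form → F0 9F 95 AE.
U+8D70B: 4-byte form → F2 8D 9C 8B.
U+56D09: 4-byte form → F1 96 B4 89.
Concatenated (22 bytes): E2 8B 8E E0 B8 9A F0 9F AA AE F0 9F 95 AE F2 8D 9C 8B F1 96 B4 89.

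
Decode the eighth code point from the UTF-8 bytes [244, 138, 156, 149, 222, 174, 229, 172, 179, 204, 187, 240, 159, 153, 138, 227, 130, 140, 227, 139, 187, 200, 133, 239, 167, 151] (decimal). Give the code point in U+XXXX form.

U+0205

Offset 0: leading byte 0xF4 = 11110100 → 4-byte char #1 = F4 8A 9C 95.
Offset 4: leading byte 0xDE = 11011110 → 2-byte char #2 = DE AE.
Offset 6: leading byte 0xE5 = 11100101 → 3-byte char #3 = E5 AC B3.
Offset 9: leading byte 0xCC = 11001100 → 2-byte char #4 = CC BB.
Offset 11: leading byte 0xF0 = 11110000 → 4-byte char #5 = F0 9F 99 8A.
Offset 15: leading byte 0xE3 = 11100011 → 3-byte char #6 = E3 82 8C.
Offset 18: leading byte 0xE3 = 11100011 → 3-byte char #7 = E3 8B BB.
Offset 21: leading byte 0xC8 = 11001000 → 2-byte char #8 = C8 85.
Leading byte 0xC8 = 11001000 matches 110xxxxx → 2-byte sequence.
Byte 1: 0xC8 = 11001000, payload 01000 (5 bits).
Byte 2: 0x85 = 10000101 (10xxxxxx ✓), payload 000101.
Concatenate: 01000000101 = 0x205 (11 bits → U+0205).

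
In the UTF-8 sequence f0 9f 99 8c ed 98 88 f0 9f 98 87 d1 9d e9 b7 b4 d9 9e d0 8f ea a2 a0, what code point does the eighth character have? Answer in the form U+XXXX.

Offset 0: leading byte 0xF0 = 11110000 → 4-byte char #1 = F0 9F 99 8C.
Offset 4: leading byte 0xED = 11101101 → 3-byte char #2 = ED 98 88.
Offset 7: leading byte 0xF0 = 11110000 → 4-byte char #3 = F0 9F 98 87.
Offset 11: leading byte 0xD1 = 11010001 → 2-byte char #4 = D1 9D.
Offset 13: leading byte 0xE9 = 11101001 → 3-byte char #5 = E9 B7 B4.
Offset 16: leading byte 0xD9 = 11011001 → 2-byte char #6 = D9 9E.
Offset 18: leading byte 0xD0 = 11010000 → 2-byte char #7 = D0 8F.
Offset 20: leading byte 0xEA = 11101010 → 3-byte char #8 = EA A2 A0.
Leading byte 0xEA = 11101010 matches 1110xxxx → 3-byte sequence.
Byte 1: 0xEA = 11101010, payload 1010 (4 bits).
Byte 2: 0xA2 = 10100010 (10xxxxxx ✓), payload 100010.
Byte 3: 0xA0 = 10100000 (10xxxxxx ✓), payload 100000.
Concatenate: 1010100010100000 = 0xA8A0 (16 bits → U+A8A0).

U+A8A0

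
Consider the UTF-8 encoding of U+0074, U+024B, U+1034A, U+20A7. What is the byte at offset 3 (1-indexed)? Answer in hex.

0x8B

1-indexed offset 3 is 0-indexed offset 2.
U+0074 → 1-byte form 74 at offsets 0–0.
U+024B → 2-byte form C9 8B at offsets 1–2.
Offset 2 falls in char 2's range; it's byte 2 of C9 8B = 0x8B.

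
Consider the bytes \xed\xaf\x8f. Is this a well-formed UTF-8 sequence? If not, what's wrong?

Structurally a 3-byte sequence; payload = 0xDBCF.
But 0xDBCF is in U+D800–U+DFFF, the surrogate range. Surrogates are not Unicode scalar values and are forbidden in UTF-8.

invalid (encodes a surrogate (U+D800–U+DFFF))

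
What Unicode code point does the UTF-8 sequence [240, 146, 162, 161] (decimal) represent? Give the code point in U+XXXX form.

Leading byte 0xF0 = 11110000 matches 11110xxx → 4-byte sequence.
Byte 1: 0xF0 = 11110000, payload 000 (3 bits).
Byte 2: 0x92 = 10010010 (10xxxxxx ✓), payload 010010.
Byte 3: 0xA2 = 10100010 (10xxxxxx ✓), payload 100010.
Byte 4: 0xA1 = 10100001 (10xxxxxx ✓), payload 100001.
Concatenate: 000010010100010100001 = 0x128A1 (21 bits → U+128A1).

U+128A1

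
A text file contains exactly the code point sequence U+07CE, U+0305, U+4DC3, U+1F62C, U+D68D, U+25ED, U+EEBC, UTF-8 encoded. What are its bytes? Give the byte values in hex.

U+07CE: 2-byte form → DF 8E.
U+0305: 2-byte form → CC 85.
U+4DC3: 3-byte form → E4 B7 83.
U+1F62C: 4-byte form → F0 9F 98 AC.
U+D68D: 3-byte form → ED 9A 8D.
U+25ED: 3-byte form → E2 97 AD.
U+EEBC: 3-byte form → EE BA BC.
Concatenated (20 bytes): DF 8E CC 85 E4 B7 83 F0 9F 98 AC ED 9A 8D E2 97 AD EE BA BC.

DF 8E CC 85 E4 B7 83 F0 9F 98 AC ED 9A 8D E2 97 AD EE BA BC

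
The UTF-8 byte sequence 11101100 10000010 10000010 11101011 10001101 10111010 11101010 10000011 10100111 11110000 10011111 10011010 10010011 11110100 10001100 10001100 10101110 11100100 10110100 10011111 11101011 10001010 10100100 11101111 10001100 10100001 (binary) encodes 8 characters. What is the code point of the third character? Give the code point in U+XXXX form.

U+A0E7

Offset 0: leading byte 0xEC = 11101100 → 3-byte char #1 = EC 82 82.
Offset 3: leading byte 0xEB = 11101011 → 3-byte char #2 = EB 8D BA.
Offset 6: leading byte 0xEA = 11101010 → 3-byte char #3 = EA 83 A7.
Leading byte 0xEA = 11101010 matches 1110xxxx → 3-byte sequence.
Byte 1: 0xEA = 11101010, payload 1010 (4 bits).
Byte 2: 0x83 = 10000011 (10xxxxxx ✓), payload 000011.
Byte 3: 0xA7 = 10100111 (10xxxxxx ✓), payload 100111.
Concatenate: 1010000011100111 = 0xA0E7 (16 bits → U+A0E7).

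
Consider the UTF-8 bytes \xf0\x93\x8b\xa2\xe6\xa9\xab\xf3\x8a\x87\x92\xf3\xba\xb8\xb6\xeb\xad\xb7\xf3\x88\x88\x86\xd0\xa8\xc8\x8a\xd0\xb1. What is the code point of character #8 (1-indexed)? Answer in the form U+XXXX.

U+020A

Offset 0: leading byte 0xF0 = 11110000 → 4-byte char #1 = F0 93 8B A2.
Offset 4: leading byte 0xE6 = 11100110 → 3-byte char #2 = E6 A9 AB.
Offset 7: leading byte 0xF3 = 11110011 → 4-byte char #3 = F3 8A 87 92.
Offset 11: leading byte 0xF3 = 11110011 → 4-byte char #4 = F3 BA B8 B6.
Offset 15: leading byte 0xEB = 11101011 → 3-byte char #5 = EB AD B7.
Offset 18: leading byte 0xF3 = 11110011 → 4-byte char #6 = F3 88 88 86.
Offset 22: leading byte 0xD0 = 11010000 → 2-byte char #7 = D0 A8.
Offset 24: leading byte 0xC8 = 11001000 → 2-byte char #8 = C8 8A.
Leading byte 0xC8 = 11001000 matches 110xxxxx → 2-byte sequence.
Byte 1: 0xC8 = 11001000, payload 01000 (5 bits).
Byte 2: 0x8A = 10001010 (10xxxxxx ✓), payload 001010.
Concatenate: 01000001010 = 0x20A (11 bits → U+020A).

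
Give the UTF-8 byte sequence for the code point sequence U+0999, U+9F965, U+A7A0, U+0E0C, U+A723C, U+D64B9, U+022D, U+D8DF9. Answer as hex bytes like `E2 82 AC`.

E0 A6 99 F2 9F A5 A5 EA 9E A0 E0 B8 8C F2 A7 88 BC F3 96 92 B9 C8 AD F3 98 B7 B9

U+0999: 3-byte form → E0 A6 99.
U+9F965: 4-byte form → F2 9F A5 A5.
U+A7A0: 3-byte form → EA 9E A0.
U+0E0C: 3-byte form → E0 B8 8C.
U+A723C: 4-byte form → F2 A7 88 BC.
U+D64B9: 4-byte form → F3 96 92 B9.
U+022D: 2-byte form → C8 AD.
U+D8DF9: 4-byte form → F3 98 B7 B9.
Concatenated (27 bytes): E0 A6 99 F2 9F A5 A5 EA 9E A0 E0 B8 8C F2 A7 88 BC F3 96 92 B9 C8 AD F3 98 B7 B9.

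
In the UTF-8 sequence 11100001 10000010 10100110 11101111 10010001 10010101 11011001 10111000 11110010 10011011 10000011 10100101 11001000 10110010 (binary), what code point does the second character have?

U+F455

Offset 0: leading byte 0xE1 = 11100001 → 3-byte char #1 = E1 82 A6.
Offset 3: leading byte 0xEF = 11101111 → 3-byte char #2 = EF 91 95.
Leading byte 0xEF = 11101111 matches 1110xxxx → 3-byte sequence.
Byte 1: 0xEF = 11101111, payload 1111 (4 bits).
Byte 2: 0x91 = 10010001 (10xxxxxx ✓), payload 010001.
Byte 3: 0x95 = 10010101 (10xxxxxx ✓), payload 010101.
Concatenate: 1111010001010101 = 0xF455 (16 bits → U+F455).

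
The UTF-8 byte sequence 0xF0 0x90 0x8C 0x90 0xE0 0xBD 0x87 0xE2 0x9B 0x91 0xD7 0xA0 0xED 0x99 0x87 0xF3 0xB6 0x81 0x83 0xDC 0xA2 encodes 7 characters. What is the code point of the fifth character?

Offset 0: leading byte 0xF0 = 11110000 → 4-byte char #1 = F0 90 8C 90.
Offset 4: leading byte 0xE0 = 11100000 → 3-byte char #2 = E0 BD 87.
Offset 7: leading byte 0xE2 = 11100010 → 3-byte char #3 = E2 9B 91.
Offset 10: leading byte 0xD7 = 11010111 → 2-byte char #4 = D7 A0.
Offset 12: leading byte 0xED = 11101101 → 3-byte char #5 = ED 99 87.
Leading byte 0xED = 11101101 matches 1110xxxx → 3-byte sequence.
Byte 1: 0xED = 11101101, payload 1101 (4 bits).
Byte 2: 0x99 = 10011001 (10xxxxxx ✓), payload 011001.
Byte 3: 0x87 = 10000111 (10xxxxxx ✓), payload 000111.
Concatenate: 1101011001000111 = 0xD647 (16 bits → U+D647).

U+D647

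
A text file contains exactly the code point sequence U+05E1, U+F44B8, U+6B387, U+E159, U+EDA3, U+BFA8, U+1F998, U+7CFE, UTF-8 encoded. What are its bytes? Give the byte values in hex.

U+05E1: 2-byte form → D7 A1.
U+F44B8: 4-byte form → F3 B4 92 B8.
U+6B387: 4-byte form → F1 AB 8E 87.
U+E159: 3-byte form → EE 85 99.
U+EDA3: 3-byte form → EE B6 A3.
U+BFA8: 3-byte form → EB BE A8.
U+1F998: 4-byte form → F0 9F A6 98.
U+7CFE: 3-byte form → E7 B3 BE.
Concatenated (26 bytes): D7 A1 F3 B4 92 B8 F1 AB 8E 87 EE 85 99 EE B6 A3 EB BE A8 F0 9F A6 98 E7 B3 BE.

D7 A1 F3 B4 92 B8 F1 AB 8E 87 EE 85 99 EE B6 A3 EB BE A8 F0 9F A6 98 E7 B3 BE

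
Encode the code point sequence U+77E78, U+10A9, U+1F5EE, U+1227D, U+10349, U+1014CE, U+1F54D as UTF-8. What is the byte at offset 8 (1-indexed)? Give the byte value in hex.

1-indexed offset 8 is 0-indexed offset 7.
U+77E78 → 4-byte form F1 B7 B9 B8 at offsets 0–3.
U+10A9 → 3-byte form E1 82 A9 at offsets 4–6.
U+1F5EE → 4-byte form F0 9F 97 AE at offsets 7–10.
Offset 7 falls in char 3's range; it's byte 1 of F0 9F 97 AE = 0xF0.

0xF0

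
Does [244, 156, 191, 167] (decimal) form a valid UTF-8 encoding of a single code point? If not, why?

Leading byte 0xF4 = 11110100 → 4-byte form.
Payload = 0x11CFE7, which exceeds U+10FFFF, the maximum Unicode code point. (Leading bytes F5–FF, or F4 followed by ≥ 0x90, are invalid.)

invalid (encodes a value above U+10FFFF)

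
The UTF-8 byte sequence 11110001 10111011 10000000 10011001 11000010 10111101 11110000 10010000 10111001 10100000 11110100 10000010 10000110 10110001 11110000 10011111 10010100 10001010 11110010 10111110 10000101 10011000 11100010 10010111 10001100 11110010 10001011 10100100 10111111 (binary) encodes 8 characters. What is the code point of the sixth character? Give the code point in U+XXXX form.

U+BE158

Offset 0: leading byte 0xF1 = 11110001 → 4-byte char #1 = F1 BB 80 99.
Offset 4: leading byte 0xC2 = 11000010 → 2-byte char #2 = C2 BD.
Offset 6: leading byte 0xF0 = 11110000 → 4-byte char #3 = F0 90 B9 A0.
Offset 10: leading byte 0xF4 = 11110100 → 4-byte char #4 = F4 82 86 B1.
Offset 14: leading byte 0xF0 = 11110000 → 4-byte char #5 = F0 9F 94 8A.
Offset 18: leading byte 0xF2 = 11110010 → 4-byte char #6 = F2 BE 85 98.
Leading byte 0xF2 = 11110010 matches 11110xxx → 4-byte sequence.
Byte 1: 0xF2 = 11110010, payload 010 (3 bits).
Byte 2: 0xBE = 10111110 (10xxxxxx ✓), payload 111110.
Byte 3: 0x85 = 10000101 (10xxxxxx ✓), payload 000101.
Byte 4: 0x98 = 10011000 (10xxxxxx ✓), payload 011000.
Concatenate: 010111110000101011000 = 0xBE158 (21 bits → U+BE158).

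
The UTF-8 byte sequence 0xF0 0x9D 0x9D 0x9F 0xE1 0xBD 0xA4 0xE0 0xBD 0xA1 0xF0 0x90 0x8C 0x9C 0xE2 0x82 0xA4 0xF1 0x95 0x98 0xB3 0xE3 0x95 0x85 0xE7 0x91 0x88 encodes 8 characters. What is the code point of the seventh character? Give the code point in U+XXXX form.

Offset 0: leading byte 0xF0 = 11110000 → 4-byte char #1 = F0 9D 9D 9F.
Offset 4: leading byte 0xE1 = 11100001 → 3-byte char #2 = E1 BD A4.
Offset 7: leading byte 0xE0 = 11100000 → 3-byte char #3 = E0 BD A1.
Offset 10: leading byte 0xF0 = 11110000 → 4-byte char #4 = F0 90 8C 9C.
Offset 14: leading byte 0xE2 = 11100010 → 3-byte char #5 = E2 82 A4.
Offset 17: leading byte 0xF1 = 11110001 → 4-byte char #6 = F1 95 98 B3.
Offset 21: leading byte 0xE3 = 11100011 → 3-byte char #7 = E3 95 85.
Leading byte 0xE3 = 11100011 matches 1110xxxx → 3-byte sequence.
Byte 1: 0xE3 = 11100011, payload 0011 (4 bits).
Byte 2: 0x95 = 10010101 (10xxxxxx ✓), payload 010101.
Byte 3: 0x85 = 10000101 (10xxxxxx ✓), payload 000101.
Concatenate: 0011010101000101 = 0x3545 (16 bits → U+3545).

U+3545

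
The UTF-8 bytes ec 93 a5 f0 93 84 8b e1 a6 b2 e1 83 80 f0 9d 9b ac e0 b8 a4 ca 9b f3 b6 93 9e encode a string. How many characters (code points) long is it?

Byte at offset 0: 0xEC = 11101100 → 3-byte char (#1). Advance 3.
Byte at offset 3: 0xF0 = 11110000 → 4-byte char (#2). Advance 4.
Byte at offset 7: 0xE1 = 11100001 → 3-byte char (#3). Advance 3.
Byte at offset 10: 0xE1 = 11100001 → 3-byte char (#4). Advance 3.
Byte at offset 13: 0xF0 = 11110000 → 4-byte char (#5). Advance 4.
Byte at offset 17: 0xE0 = 11100000 → 3-byte char (#6). Advance 3.
Byte at offset 20: 0xCA = 11001010 → 2-byte char (#7). Advance 2.
Byte at offset 22: 0xF3 = 11110011 → 4-byte char (#8). Advance 4.
Reached end at offset 26 after 8 code points.

8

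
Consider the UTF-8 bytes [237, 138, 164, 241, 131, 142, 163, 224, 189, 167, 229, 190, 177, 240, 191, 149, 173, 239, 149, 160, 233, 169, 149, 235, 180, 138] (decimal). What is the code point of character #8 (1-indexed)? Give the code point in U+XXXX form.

Offset 0: leading byte 0xED = 11101101 → 3-byte char #1 = ED 8A A4.
Offset 3: leading byte 0xF1 = 11110001 → 4-byte char #2 = F1 83 8E A3.
Offset 7: leading byte 0xE0 = 11100000 → 3-byte char #3 = E0 BD A7.
Offset 10: leading byte 0xE5 = 11100101 → 3-byte char #4 = E5 BE B1.
Offset 13: leading byte 0xF0 = 11110000 → 4-byte char #5 = F0 BF 95 AD.
Offset 17: leading byte 0xEF = 11101111 → 3-byte char #6 = EF 95 A0.
Offset 20: leading byte 0xE9 = 11101001 → 3-byte char #7 = E9 A9 95.
Offset 23: leading byte 0xEB = 11101011 → 3-byte char #8 = EB B4 8A.
Leading byte 0xEB = 11101011 matches 1110xxxx → 3-byte sequence.
Byte 1: 0xEB = 11101011, payload 1011 (4 bits).
Byte 2: 0xB4 = 10110100 (10xxxxxx ✓), payload 110100.
Byte 3: 0x8A = 10001010 (10xxxxxx ✓), payload 001010.
Concatenate: 1011110100001010 = 0xBD0A (16 bits → U+BD0A).

U+BD0A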